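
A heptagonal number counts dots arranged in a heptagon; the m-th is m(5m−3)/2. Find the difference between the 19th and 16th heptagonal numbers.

258

19·(5·19 − 3)/2 = 874 and 16·(5·16 − 3)/2 = 616.
Difference: 874 − 616 = 258.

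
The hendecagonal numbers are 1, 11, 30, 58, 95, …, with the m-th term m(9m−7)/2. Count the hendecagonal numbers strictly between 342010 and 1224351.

The n-th hendecagonal number is n(9n−7)/2.
Smallest index with value > 342010: n = 277 (giving 344311).
Largest index with value < 1224351: n = 521 (giving 1219661).
Indices 277 through 521: 245 terms.

245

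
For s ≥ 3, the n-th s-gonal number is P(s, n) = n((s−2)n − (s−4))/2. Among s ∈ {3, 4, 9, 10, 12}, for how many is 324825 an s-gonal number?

1

s = 3: P(3, 805) = 324415 and P(3, 806) = 325221; 324825 is not s-gonal.
s = 4: P(4, 569) = 323761 and P(4, 570) = 324900; 324825 is not s-gonal.
s = 9: P(9, 305) = 324825. ✓
s = 10: P(10, 285) = 324045 and P(10, 286) = 326326; 324825 is not s-gonal.
s = 12: P(12, 255) = 324105 and P(12, 256) = 326656; 324825 is not s-gonal.
Hits: s ∈ {9} → 1.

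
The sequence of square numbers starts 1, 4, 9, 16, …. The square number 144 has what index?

We need n² = 144, so n = √144 = 12.

12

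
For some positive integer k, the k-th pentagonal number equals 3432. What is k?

48

Set n(3n−1)/2 = 3432, giving 3n² − n − 6864 = 0.
The discriminant is 1 + 24·3432 = 82369, and √82369 = 287.
So n = (1 + 287) / 6 = 288/6 = 48.
Check: 48·(3·48 − 1)/2 = 3432. ✓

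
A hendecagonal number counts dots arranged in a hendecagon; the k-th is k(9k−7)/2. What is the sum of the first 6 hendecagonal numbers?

336

Σ i(9i−7)/2 = (9Σi² − 7Σi) / 2 over i = 1..6.
Σi = 21 and Σi² = 91.
(9·91 − 7·21) / 2 = 672/2 = 336.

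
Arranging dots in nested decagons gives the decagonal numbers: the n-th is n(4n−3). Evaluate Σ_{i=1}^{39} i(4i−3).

Σ i(4i−3) = 4Σi² − 3Σi over i = 1..39.
Σi = 780 and Σi² = 20540.
4·20540 − 3·780 = 79820.

79820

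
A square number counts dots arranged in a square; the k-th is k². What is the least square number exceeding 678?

729

Solve n² > 678 for integer n.
The largest n with value ≤ 678 is 26 (since 676 ≤ 678 < 729), so the first above is n = 27, value 729.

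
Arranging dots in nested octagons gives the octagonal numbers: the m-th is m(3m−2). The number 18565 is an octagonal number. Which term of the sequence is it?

Set n(3n−2) = 18565, giving 3n² − 2n − 18565 = 0.
The discriminant is 4 + 12·18565 = 222784, and √222784 = 472.
So n = (2 + 472) / 6 = 474/6 = 79.

79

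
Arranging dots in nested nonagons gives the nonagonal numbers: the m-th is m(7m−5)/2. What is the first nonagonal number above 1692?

Solve n(7n−5)/2 > 1692 for integer n.
The largest n with value ≤ 1692 is 22 (since 1639 ≤ 1692 < 1794), so the first above is n = 23, value 1794.

1794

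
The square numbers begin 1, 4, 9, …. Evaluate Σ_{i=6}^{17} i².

Σ_{i=6}^{17} i² = 1785 − 55 = 1730.

1730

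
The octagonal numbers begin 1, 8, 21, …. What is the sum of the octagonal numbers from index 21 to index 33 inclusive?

Σ i(3i−2) = 3Σi² − 2Σi over i = 21..33.
Σi = 561 − 210 = 351 and Σi² = 12529 − 2870 = 9659.
3·9659 − 2·351 = 28275.

28275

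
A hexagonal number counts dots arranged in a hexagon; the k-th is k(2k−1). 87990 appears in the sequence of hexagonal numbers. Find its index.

Set n(2n−1) = 87990, giving 2n² − n − 87990 = 0.
The discriminant is 1 + 8·87990 = 703921, and √703921 = 839.
So n = (1 + 839) / 4 = 840/4 = 210.
Check: 210·(2·210 − 1) = 87990. ✓

210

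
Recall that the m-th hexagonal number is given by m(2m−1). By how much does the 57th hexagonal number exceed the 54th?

57·(2·57 − 1) = 6441 and 54·(2·54 − 1) = 5778.
Difference: 6441 − 5778 = 663.

663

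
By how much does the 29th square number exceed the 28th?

n² − (n−1)² = 2n − 1, so 29² − 28² = 2·29 − 1 = 57.

57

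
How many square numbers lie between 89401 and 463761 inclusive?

The n-th square number is n².
Smallest index with value ≥ 89401: n = 299 (giving 89401).
Largest index with value ≤ 463761: n = 681 (giving 463761).
Indices 299 through 681: 383 terms.

383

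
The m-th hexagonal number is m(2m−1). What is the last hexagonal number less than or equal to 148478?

Solve n(2n−1) ≤ 148478 for integer n.
n = 272 gives 147696 ≤ 148478, while n = 273 gives 148785 > 148478; so the answer is 147696.

147696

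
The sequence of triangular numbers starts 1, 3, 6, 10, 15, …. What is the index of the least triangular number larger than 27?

Solve n(n+1)/2 > 27 for integer n.
The largest n with value ≤ 27 is 6 (since 21 ≤ 27 < 28), so the first above is n = 7, value 28.

7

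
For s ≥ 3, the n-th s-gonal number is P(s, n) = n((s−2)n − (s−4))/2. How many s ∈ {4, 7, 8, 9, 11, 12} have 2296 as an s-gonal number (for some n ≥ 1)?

1

s = 4: P(4, 47) = 2209 and P(4, 48) = 2304; 2296 is not s-gonal.
s = 7: P(7, 30) = 2205 and P(7, 31) = 2356; 2296 is not s-gonal.
s = 8: P(8, 28) = 2296. ✓
s = 9: P(9, 25) = 2125 and P(9, 26) = 2301; 2296 is not s-gonal.
s = 11: P(11, 22) = 2101 and P(11, 23) = 2300; 2296 is not s-gonal.
s = 12: P(12, 21) = 2121 and P(12, 22) = 2332; 2296 is not s-gonal.
Hits: s ∈ {8} → 1.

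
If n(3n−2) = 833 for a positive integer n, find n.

17

Set n(3n−2) = 833, giving 3n² − 2n − 833 = 0.
The discriminant is 4 + 12·833 = 10000, and √10000 = 100.
So n = (2 + 100) / 6 = 102/6 = 17.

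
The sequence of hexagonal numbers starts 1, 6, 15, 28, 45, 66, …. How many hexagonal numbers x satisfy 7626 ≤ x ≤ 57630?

109

The n-th hexagonal number is n(2n−1).
Smallest index with value ≥ 7626: n = 62 (giving 7626).
Largest index with value ≤ 57630: n = 170 (giving 57630).
Indices 62 through 170: 109 terms.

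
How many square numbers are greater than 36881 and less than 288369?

The n-th square number is n².
Smallest index with value > 36881: n = 193 (giving 37249).
Largest index with value < 288369: n = 536 (giving 287296).
Indices 193 through 536: 344 terms.

344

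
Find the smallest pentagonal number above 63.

70

Solve n(3n−1)/2 > 63 for integer n.
The largest n with value ≤ 63 is 6 (since 51 ≤ 63 < 70), so the first above is n = 7, value 70.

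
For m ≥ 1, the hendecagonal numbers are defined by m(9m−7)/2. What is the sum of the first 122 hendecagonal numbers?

2731092

Σ i(9i−7)/2 = (9Σi² − 7Σi) / 2 over i = 1..122.
Σi = 7503 and Σi² = 612745.
(9·612745 − 7·7503) / 2 = 5462184/2 = 2731092.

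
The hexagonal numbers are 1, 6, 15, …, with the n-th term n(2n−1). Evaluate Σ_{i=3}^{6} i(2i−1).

Σ i(2i−1) = 2Σi² − Σi over i = 3..6.
Σi = 21 − 3 = 18 and Σi² = 91 − 5 = 86.
2·86 − 1·18 = 154.

154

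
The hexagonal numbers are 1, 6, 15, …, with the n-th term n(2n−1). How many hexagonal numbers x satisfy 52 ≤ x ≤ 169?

4

The n-th hexagonal number is n(2n−1).
Smallest index with value ≥ 52: n = 6 (giving 66).
Largest index with value ≤ 169: n = 9 (giving 153).
Indices 6 through 9: 4 terms.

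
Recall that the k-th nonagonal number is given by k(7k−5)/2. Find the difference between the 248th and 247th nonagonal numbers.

1730

Consecutive nonagonal numbers differ by 7n − 6: here 7·248 − 6 = 1730.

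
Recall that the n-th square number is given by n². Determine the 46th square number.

2116

46² = 2116.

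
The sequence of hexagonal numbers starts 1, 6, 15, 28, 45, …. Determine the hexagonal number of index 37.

The 37th hexagonal number is n(2n−1) with n = 37.
37·(2·37 − 1) = 37·73 = 2701.

2701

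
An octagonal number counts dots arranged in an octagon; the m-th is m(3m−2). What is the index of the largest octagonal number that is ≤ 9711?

Solve n(3n−2) ≤ 9711 for integer n.
n = 57 gives 9633 ≤ 9711, while n = 58 gives 9976 > 9711; so the answer is index 57.

57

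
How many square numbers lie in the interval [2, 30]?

The n-th square number is n².
Smallest index with value ≥ 2: n = 2 (giving 4).
Largest index with value ≤ 30: n = 5 (giving 25).
Indices 2 through 5: 4 terms.

4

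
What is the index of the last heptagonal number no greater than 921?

Solve n(5n−3)/2 ≤ 921 for integer n.
n = 19 gives 874 ≤ 921, while n = 20 gives 970 > 921; so the answer is index 19.

19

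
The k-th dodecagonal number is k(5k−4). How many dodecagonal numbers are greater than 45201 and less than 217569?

113

The n-th dodecagonal number is n(5n−4).
Smallest index with value > 45201: n = 96 (giving 45696).
Largest index with value < 217569: n = 208 (giving 215488).
Indices 96 through 208: 113 terms.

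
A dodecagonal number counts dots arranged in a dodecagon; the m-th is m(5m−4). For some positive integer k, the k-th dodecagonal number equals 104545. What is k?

Set n(5n−4) = 104545, giving 5n² − 4n − 104545 = 0.
So n = (4 + 1446) / 10 = 1450/10 = 145.

145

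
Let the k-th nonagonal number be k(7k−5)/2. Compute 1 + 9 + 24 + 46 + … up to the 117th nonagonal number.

1875315

Σ i(7i−5)/2 = (7Σi² − 5Σi) / 2 over i = 1..117.
Σi = 6903 and Σi² = 540735.
(7·540735 − 5·6903) / 2 = 3750630/2 = 1875315.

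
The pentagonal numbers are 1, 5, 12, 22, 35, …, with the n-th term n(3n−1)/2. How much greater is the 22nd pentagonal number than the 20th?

22·(3·22 − 1)/2 = 715 and 20·(3·20 − 1)/2 = 590.
Difference: 715 − 590 = 125.

125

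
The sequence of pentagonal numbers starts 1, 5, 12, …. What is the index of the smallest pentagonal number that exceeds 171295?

339

Solve n(3n−1)/2 > 171295 for integer n.
The largest n with value ≤ 171295 is 338 (since 171197 ≤ 171295 < 172212), so the first above is n = 339, value 172212.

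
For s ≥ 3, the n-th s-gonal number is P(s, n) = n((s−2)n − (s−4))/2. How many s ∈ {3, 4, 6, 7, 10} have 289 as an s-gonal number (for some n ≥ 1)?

s = 3: P(3, 23) = 276 and P(3, 24) = 300; 289 is not s-gonal.
s = 4: P(4, 17) = 289. ✓
s = 6: P(6, 12) = 276 and P(6, 13) = 325; 289 is not s-gonal.
s = 7: P(7, 11) = 286 and P(7, 12) = 342; 289 is not s-gonal.
s = 10: P(10, 8) = 232 and P(10, 9) = 297; 289 is not s-gonal.
Hits: s ∈ {4} → 1.

1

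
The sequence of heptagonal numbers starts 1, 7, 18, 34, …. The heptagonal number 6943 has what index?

53

Set n(5n−3)/2 = 6943, giving 5n² − 3n − 13886 = 0.
So n = (3 + 527) / 10 = 530/10 = 53.
Check: 53·(5·53 − 3)/2 = 6943. ✓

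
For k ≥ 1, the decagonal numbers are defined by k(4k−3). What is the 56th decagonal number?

12376

56·(4·56 − 3) = 56·221 = 12376.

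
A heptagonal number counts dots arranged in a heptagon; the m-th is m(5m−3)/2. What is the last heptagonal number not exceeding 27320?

26884

Solve n(5n−3)/2 ≤ 27320 for integer n.
n = 104 gives 26884 ≤ 27320, while n = 105 gives 27405 > 27320; so the answer is 26884.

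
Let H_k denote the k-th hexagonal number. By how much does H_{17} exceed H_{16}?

65

Consecutive hexagonal numbers differ by 4n − 3: here 4·17 − 3 = 65.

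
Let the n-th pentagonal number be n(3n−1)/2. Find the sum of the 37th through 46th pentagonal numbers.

Σ i(3i−1)/2 = (3Σi² − Σi) / 2 over i = 37..46.
Σi = 1081 − 666 = 415 and Σi² = 33511 − 16206 = 17305.
(3·17305 − 1·415) / 2 = 51500/2 = 25750.

25750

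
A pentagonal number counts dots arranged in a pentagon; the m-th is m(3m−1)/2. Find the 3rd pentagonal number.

12

3·(3·3 − 1)/2 = 3·8/2 = 3·4 = 12.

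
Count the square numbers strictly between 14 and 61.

4

The n-th square number is n².
Smallest index with value > 14: n = 4 (giving 16).
Largest index with value < 61: n = 7 (giving 49).
Indices 4 through 7: 4 terms.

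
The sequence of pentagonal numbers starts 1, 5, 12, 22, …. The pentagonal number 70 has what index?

Set n(3n−1)/2 = 70, giving 3n² − n − 140 = 0.
The discriminant is 1 + 24·70 = 1681, and √1681 = 41.
So n = (1 + 41) / 6 = 42/6 = 7.

7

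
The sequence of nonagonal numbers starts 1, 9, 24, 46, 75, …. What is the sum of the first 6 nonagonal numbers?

Σ i(7i−5)/2 = (7Σi² − 5Σi) / 2 over i = 1..6.
Σi = 21 and Σi² = 91.
(7·91 − 5·21) / 2 = 532/2 = 266.

266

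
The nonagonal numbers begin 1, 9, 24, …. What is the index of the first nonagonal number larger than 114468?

182

Solve n(7n−5)/2 > 114468 for integer n.
The largest n with value ≤ 114468 is 181 (since 114211 ≤ 114468 < 115479), so the first above is n = 182, value 115479.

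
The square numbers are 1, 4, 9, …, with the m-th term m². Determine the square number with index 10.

The 10th square number is n² with n = 10.
10² = 100.

100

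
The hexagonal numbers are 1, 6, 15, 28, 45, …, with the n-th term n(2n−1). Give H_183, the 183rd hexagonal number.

66795

The 183rd hexagonal number is n(2n−1) with n = 183.
183·(2·183 − 1) = 183·365 = 66795.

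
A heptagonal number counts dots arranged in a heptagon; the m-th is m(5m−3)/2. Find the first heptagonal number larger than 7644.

Solve n(5n−3)/2 > 7644 for integer n.
The largest n with value ≤ 7644 is 55 (since 7480 ≤ 7644 < 7756), so the first above is n = 56, value 7756.

7756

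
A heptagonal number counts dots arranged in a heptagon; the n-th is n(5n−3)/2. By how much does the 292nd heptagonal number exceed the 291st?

Consecutive heptagonal numbers differ by 5n − 4: here 5·292 − 4 = 1456.

1456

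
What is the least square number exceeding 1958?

2025

Solve n² > 1958 for integer n.
The largest n with value ≤ 1958 is 44 (since 1936 ≤ 1958 < 2025), so the first above is n = 45, value 2025.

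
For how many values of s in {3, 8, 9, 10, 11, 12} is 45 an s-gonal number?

s = 3: P(3, 9) = 45. ✓
s = 8: P(8, 4) = 40 and P(8, 5) = 65; 45 is not s-gonal.
s = 9: P(9, 3) = 24 and P(9, 4) = 46; 45 is not s-gonal.
s = 10: P(10, 3) = 27 and P(10, 4) = 52; 45 is not s-gonal.
s = 11: P(11, 3) = 30 and P(11, 4) = 58; 45 is not s-gonal.
s = 12: P(12, 3) = 33 and P(12, 4) = 64; 45 is not s-gonal.
Hits: s ∈ {3} → 1.

1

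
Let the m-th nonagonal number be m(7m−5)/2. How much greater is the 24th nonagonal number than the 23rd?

Consecutive nonagonal numbers differ by 7n − 6: here 7·24 − 6 = 162.

162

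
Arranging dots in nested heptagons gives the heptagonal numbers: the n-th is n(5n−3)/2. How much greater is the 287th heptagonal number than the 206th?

99711

287·(5·287 − 3)/2 = 205492 and 206·(5·206 − 3)/2 = 105781.
Difference: 205492 − 105781 = 99711.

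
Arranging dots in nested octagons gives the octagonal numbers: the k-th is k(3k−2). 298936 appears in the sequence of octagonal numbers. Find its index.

Set n(3n−2) = 298936, giving 3n² − 2n − 298936 = 0.
The discriminant is 4 + 12·298936 = 3587236, and √3587236 = 1894.
So n = (2 + 1894) / 6 = 1896/6 = 316.

316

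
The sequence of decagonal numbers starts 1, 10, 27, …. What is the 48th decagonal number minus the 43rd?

48·(4·48 − 3) = 9072 and 43·(4·43 − 3) = 7267.
Difference: 9072 − 7267 = 1805.

1805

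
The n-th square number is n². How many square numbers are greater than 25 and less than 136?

The n-th square number is n².
Smallest index with value > 25: n = 6 (giving 36).
Largest index with value < 136: n = 11 (giving 121).
Indices 6 through 11: 6 terms.

6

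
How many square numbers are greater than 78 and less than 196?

The n-th square number is n².
Smallest index with value > 78: n = 9 (giving 81).
Largest index with value < 196: n = 13 (giving 169).
Indices 9 through 13: 5 terms.

5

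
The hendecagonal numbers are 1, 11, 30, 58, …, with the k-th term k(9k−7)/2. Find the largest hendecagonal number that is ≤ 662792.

662208

Solve n(9n−7)/2 ≤ 662792 for integer n.
n = 384 gives 662208 ≤ 662792, while n = 385 gives 665665 > 662792; so the answer is 662208.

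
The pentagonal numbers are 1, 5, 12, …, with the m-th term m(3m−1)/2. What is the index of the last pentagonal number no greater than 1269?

29

Solve n(3n−1)/2 ≤ 1269 for integer n.
n = 29 gives 1247 ≤ 1269, while n = 30 gives 1335 > 1269; so the answer is index 29.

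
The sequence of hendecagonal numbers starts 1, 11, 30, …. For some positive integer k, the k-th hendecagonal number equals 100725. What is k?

150

Set n(9n−7)/2 = 100725, giving 9n² − 7n − 201450 = 0.
The discriminant is 49 + 72·100725 = 7252249, and √7252249 = 2693.
So n = (7 + 2693) / 18 = 2700/18 = 150.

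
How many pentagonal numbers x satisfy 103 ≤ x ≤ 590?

12

The n-th pentagonal number is n(3n−1)/2.
Smallest index with value ≥ 103: n = 9 (giving 117).
Largest index with value ≤ 590: n = 20 (giving 590).
Indices 9 through 20: 12 terms.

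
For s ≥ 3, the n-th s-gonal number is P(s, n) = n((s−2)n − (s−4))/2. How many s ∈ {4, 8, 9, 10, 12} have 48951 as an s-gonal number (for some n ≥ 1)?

1

s = 4: P(4, 221) = 48841 and P(4, 222) = 49284; 48951 is not s-gonal.
s = 8: P(8, 128) = 48896 and P(8, 129) = 49665; 48951 is not s-gonal.
s = 9: P(9, 118) = 48439 and P(9, 119) = 49266; 48951 is not s-gonal.
s = 10: P(10, 111) = 48951. ✓
s = 12: P(12, 99) = 48609 and P(12, 100) = 49600; 48951 is not s-gonal.
Hits: s ∈ {10} → 1.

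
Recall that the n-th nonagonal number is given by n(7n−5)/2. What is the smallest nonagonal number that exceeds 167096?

Solve n(7n−5)/2 > 167096 for integer n.
The largest n with value ≤ 167096 is 218 (since 165789 ≤ 167096 < 167316), so the first above is n = 219, value 167316.

167316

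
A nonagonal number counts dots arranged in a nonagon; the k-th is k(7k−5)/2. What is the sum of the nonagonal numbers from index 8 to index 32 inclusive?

Σ i(7i−5)/2 = (7Σi² − 5Σi) / 2 over i = 8..32.
Σi = 528 − 28 = 500 and Σi² = 11440 − 140 = 11300.
(7·11300 − 5·500) / 2 = 76600/2 = 38300.

38300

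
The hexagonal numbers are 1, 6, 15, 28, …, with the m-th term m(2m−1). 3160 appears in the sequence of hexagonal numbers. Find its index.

Set n(2n−1) = 3160, giving 2n² − n − 3160 = 0.
The discriminant is 1 + 8·3160 = 25281, and √25281 = 159.
So n = (1 + 159) / 4 = 160/4 = 40.

40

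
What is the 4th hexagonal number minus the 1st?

27

4·(2·4 − 1) = 28 and 1·(2·1 − 1) = 1.
Difference: 28 − 1 = 27.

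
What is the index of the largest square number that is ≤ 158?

12

Solve n² ≤ 158 for integer n.
n = 12 gives 144 ≤ 158, while n = 13 gives 169 > 158; so the answer is index 12.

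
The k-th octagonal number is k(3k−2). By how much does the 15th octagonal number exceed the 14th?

Consecutive octagonal numbers differ by 6n − 5: here 6·15 − 5 = 85.

85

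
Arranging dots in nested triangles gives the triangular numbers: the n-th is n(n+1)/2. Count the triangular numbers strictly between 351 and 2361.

The n-th triangular number is n(n+1)/2.
Smallest index with value > 351: n = 27 (giving 378).
Largest index with value < 2361: n = 68 (giving 2346).
Indices 27 through 68: 42 terms.

42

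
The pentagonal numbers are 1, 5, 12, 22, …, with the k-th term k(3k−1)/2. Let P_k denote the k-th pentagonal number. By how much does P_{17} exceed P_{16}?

Consecutive pentagonal numbers differ by 3n − 2: here 3·17 − 2 = 49.

49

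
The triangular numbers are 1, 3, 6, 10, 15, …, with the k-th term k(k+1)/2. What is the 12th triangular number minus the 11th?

Consecutive triangular numbers differ by n: T_{12} − T_{11} = 12.

12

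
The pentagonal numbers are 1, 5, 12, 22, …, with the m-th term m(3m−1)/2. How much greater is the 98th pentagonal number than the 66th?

7856

98·(3·98 − 1)/2 = 14357 and 66·(3·66 − 1)/2 = 6501.
Difference: 14357 − 6501 = 7856.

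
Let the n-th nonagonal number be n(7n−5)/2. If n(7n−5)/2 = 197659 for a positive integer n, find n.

238

Set n(7n−5)/2 = 197659, giving 7n² − 5n − 395318 = 0.
The discriminant is 25 + 56·197659 = 11068929, and √11068929 = 3327.
So n = (5 + 3327) / 14 = 3332/14 = 238.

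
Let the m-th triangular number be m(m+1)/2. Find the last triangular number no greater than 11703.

11628

Solve n(n+1)/2 ≤ 11703 for integer n.
n = 152 gives 11628 ≤ 11703, while n = 153 gives 11781 > 11703; so the answer is 11628.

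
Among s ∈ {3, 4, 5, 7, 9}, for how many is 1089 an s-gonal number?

2

s = 3: P(3, 46) = 1081 and P(3, 47) = 1128; 1089 is not s-gonal.
s = 4: P(4, 33) = 1089. ✓
s = 5: P(5, 27) = 1080 and P(5, 28) = 1162; 1089 is not s-gonal.
s = 7: P(7, 21) = 1071 and P(7, 22) = 1177; 1089 is not s-gonal.
s = 9: P(9, 18) = 1089. ✓
Hits: s ∈ {4, 9} → 2.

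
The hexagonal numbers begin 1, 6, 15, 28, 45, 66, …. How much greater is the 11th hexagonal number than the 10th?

Consecutive hexagonal numbers differ by 4n − 3: here 4·11 − 3 = 41.

41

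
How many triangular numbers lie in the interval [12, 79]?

The n-th triangular number is n(n+1)/2.
Smallest index with value ≥ 12: n = 5 (giving 15).
Largest index with value ≤ 79: n = 12 (giving 78).
Indices 5 through 12: 8 terms.

8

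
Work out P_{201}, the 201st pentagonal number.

60501

The 201st pentagonal number is n(3n−1)/2 with n = 201.
201·(3·201 − 1)/2 = 201·602/2 = 201·301 = 60501.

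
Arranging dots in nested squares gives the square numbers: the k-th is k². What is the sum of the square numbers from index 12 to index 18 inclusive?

1603

Σ_{i=12}^{18} i² = 2109 − 506 = 1603.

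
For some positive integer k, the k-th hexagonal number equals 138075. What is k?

Set n(2n−1) = 138075, giving 2n² − n − 138075 = 0.
The discriminant is 1 + 8·138075 = 1104601, and √1104601 = 1051.
So n = (1 + 1051) / 4 = 1052/4 = 263.

263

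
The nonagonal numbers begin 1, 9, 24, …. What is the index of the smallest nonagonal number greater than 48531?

119

Solve n(7n−5)/2 > 48531 for integer n.
The largest n with value ≤ 48531 is 118 (since 48439 ≤ 48531 < 49266), so the first above is n = 119, value 49266.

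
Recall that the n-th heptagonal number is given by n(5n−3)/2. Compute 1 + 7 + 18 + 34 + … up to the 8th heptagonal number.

Σ i(5i−3)/2 = (5Σi² − 3Σi) / 2 over i = 1..8.
Σi = 36 and Σi² = 204.
(5·204 − 3·36) / 2 = 912/2 = 456.

456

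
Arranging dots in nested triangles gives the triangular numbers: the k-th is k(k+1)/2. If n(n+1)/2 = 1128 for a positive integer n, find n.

Set n(n+1)/2 = 1128, giving n² + n − 2256 = 0.
So n = (-1 + 95) / 2 = 94/2 = 47.
Check: 47·48/2 = 1128. ✓

47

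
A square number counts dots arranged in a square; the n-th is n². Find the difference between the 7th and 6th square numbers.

13

n² − (n−1)² = 2n − 1, so 7² − 6² = 2·7 − 1 = 13.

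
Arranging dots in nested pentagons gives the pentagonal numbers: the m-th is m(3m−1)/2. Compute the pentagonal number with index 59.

5192

The 59th pentagonal number is n(3n−1)/2 with n = 59.
59·(3·59 − 1)/2 = 59·176/2 = 59·88 = 5192.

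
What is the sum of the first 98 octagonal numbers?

945945

Σ i(3i−2) = 3Σi² − 2Σi over i = 1..98.
Σi = 4851 and Σi² = 318549.
3·318549 − 2·4851 = 945945.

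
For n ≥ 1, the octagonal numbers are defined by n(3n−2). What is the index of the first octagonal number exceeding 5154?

42

Solve n(3n−2) > 5154 for integer n.
The largest n with value ≤ 5154 is 41 (since 4961 ≤ 5154 < 5208), so the first above is n = 42, value 5208.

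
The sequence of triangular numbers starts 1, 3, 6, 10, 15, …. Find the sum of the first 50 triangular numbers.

Σ i(i+1)/2 = (Σi² + Σi) / 2 over i = 1..50.
Σi = 1275 and Σi² = 42925.
(1·42925 + 1·1275) / 2 = 44200/2 = 22100.

22100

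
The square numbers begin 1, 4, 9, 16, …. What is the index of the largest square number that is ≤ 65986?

256

Solve n² ≤ 65986 for integer n.
n = 256 gives 65536 ≤ 65986, while n = 257 gives 66049 > 65986; so the answer is index 256.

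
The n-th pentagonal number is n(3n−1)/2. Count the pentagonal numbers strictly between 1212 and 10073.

The n-th pentagonal number is n(3n−1)/2.
Smallest index with value > 1212: n = 29 (giving 1247).
Largest index with value < 10073: n = 82 (giving 10045).
Indices 29 through 82: 54 terms.

54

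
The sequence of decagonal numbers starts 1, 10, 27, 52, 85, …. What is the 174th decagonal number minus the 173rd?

Consecutive decagonal numbers differ by 8n − 7: here 8·174 − 7 = 1385.

1385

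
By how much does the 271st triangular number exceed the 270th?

Consecutive triangular numbers differ by n: T_{271} − T_{270} = 271.

271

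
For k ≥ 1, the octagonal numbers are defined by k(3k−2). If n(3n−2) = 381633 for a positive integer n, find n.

Set n(3n−2) = 381633, giving 3n² − 2n − 381633 = 0.
The discriminant is 4 + 12·381633 = 4579600, and √4579600 = 2140.
So n = (2 + 2140) / 6 = 2142/6 = 357.
Check: 357·(3·357 − 2) = 381633. ✓

357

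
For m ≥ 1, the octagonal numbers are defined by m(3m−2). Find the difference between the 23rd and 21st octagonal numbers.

23·(3·23 − 2) = 1541 and 21·(3·21 − 2) = 1281.
Difference: 1541 − 1281 = 260.

260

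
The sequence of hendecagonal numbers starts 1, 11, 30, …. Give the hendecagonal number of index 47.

The 47th hendecagonal number is n(9n−7)/2 with n = 47.
47·(9·47 − 7)/2 = 47·416/2 = 47·208 = 9776.

9776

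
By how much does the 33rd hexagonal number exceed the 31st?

33·(2·33 − 1) = 2145 and 31·(2·31 − 1) = 1891.
Difference: 2145 − 1891 = 254.

254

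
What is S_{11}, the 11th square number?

121

11² = 121.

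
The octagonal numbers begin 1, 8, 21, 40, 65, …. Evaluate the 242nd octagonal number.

The 242nd octagonal number is n(3n−2) with n = 242.
242·(3·242 − 2) = 242·724 = 175208.

175208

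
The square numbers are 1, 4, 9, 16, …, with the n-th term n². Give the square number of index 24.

24² = 576.

576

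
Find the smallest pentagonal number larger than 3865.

3876

Solve n(3n−1)/2 > 3865 for integer n.
The largest n with value ≤ 3865 is 50 (since 3725 ≤ 3865 < 3876), so the first above is n = 51, value 3876.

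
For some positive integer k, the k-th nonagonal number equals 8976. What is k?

Set n(7n−5)/2 = 8976, giving 7n² − 5n − 17952 = 0.
The discriminant is 25 + 56·8976 = 502681, and √502681 = 709.
So n = (5 + 709) / 14 = 714/14 = 51.
Check: 51·(7·51 − 5)/2 = 8976. ✓

51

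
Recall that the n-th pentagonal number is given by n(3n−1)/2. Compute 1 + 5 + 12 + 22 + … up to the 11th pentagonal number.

726

Σ i(3i−1)/2 = (3Σi² − Σi) / 2 over i = 1..11.
Σi = 66 and Σi² = 506.
(3·506 − 1·66) / 2 = 1452/2 = 726.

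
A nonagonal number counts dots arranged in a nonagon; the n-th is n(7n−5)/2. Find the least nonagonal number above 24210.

24486

Solve n(7n−5)/2 > 24210 for integer n.
The largest n with value ≤ 24210 is 83 (since 23904 ≤ 24210 < 24486), so the first above is n = 84, value 24486.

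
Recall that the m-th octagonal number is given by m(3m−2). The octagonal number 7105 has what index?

Set n(3n−2) = 7105, giving 3n² − 2n − 7105 = 0.
The discriminant is 4 + 12·7105 = 85264, and √85264 = 292.
So n = (2 + 292) / 6 = 294/6 = 49.

49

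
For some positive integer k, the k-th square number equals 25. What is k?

We need n² = 25, so n = √25 = 5.

5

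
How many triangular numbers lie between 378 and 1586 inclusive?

The n-th triangular number is n(n+1)/2.
Smallest index with value ≥ 378: n = 27 (giving 378).
Largest index with value ≤ 1586: n = 55 (giving 1540).
Indices 27 through 55: 29 terms.

29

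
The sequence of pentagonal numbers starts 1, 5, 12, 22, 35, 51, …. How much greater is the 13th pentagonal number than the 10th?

102

13·(3·13 − 1)/2 = 247 and 10·(3·10 − 1)/2 = 145.
Difference: 247 − 145 = 102.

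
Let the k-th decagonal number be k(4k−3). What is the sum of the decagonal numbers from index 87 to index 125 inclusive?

Σ i(4i−3) = 4Σi² − 3Σi over i = 87..125.
Σi = 7875 − 3741 = 4134 and Σi² = 658875 − 215731 = 443144.
4·443144 − 3·4134 = 1760174.

1760174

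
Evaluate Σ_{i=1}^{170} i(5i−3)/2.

Σ i(5i−3)/2 = (5Σi² − 3Σi) / 2 over i = 1..170.
Σi = 14535 and Σi² = 1652145.
(5·1652145 − 3·14535) / 2 = 8217120/2 = 4108560.

4108560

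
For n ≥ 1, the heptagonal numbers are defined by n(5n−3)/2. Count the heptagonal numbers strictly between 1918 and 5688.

The n-th heptagonal number is n(5n−3)/2.
Smallest index with value > 1918: n = 29 (giving 2059).
Largest index with value < 5688: n = 47 (giving 5452).
Indices 29 through 47: 19 terms.

19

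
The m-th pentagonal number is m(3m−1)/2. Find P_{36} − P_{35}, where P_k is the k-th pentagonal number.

Consecutive pentagonal numbers differ by 3n − 2: here 3·36 − 2 = 106.

106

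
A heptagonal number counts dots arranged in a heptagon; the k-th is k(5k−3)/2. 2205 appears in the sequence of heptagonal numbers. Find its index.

Set n(5n−3)/2 = 2205, giving 5n² − 3n − 4410 = 0.
So n = (3 + 297) / 10 = 300/10 = 30.

30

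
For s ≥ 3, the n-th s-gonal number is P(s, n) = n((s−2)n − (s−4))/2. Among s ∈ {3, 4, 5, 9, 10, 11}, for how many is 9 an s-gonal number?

2

s = 3: P(3, 3) = 6 and P(3, 4) = 10; 9 is not s-gonal.
s = 4: P(4, 3) = 9. ✓
s = 5: P(5, 2) = 5 and P(5, 3) = 12; 9 is not s-gonal.
s = 9: P(9, 2) = 9. ✓
s = 10: P(10, 1) = 1 and P(10, 2) = 10; 9 is not s-gonal.
s = 11: P(11, 1) = 1 and P(11, 2) = 11; 9 is not s-gonal.
Hits: s ∈ {4, 9} → 2.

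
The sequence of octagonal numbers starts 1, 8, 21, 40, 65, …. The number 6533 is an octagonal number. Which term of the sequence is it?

47

Set n(3n−2) = 6533, giving 3n² − 2n − 6533 = 0.
So n = (2 + 280) / 6 = 282/6 = 47.
Check: 47·(3·47 − 2) = 6533. ✓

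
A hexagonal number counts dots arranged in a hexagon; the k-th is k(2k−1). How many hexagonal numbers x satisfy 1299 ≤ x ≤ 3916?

19

The n-th hexagonal number is n(2n−1).
Smallest index with value ≥ 1299: n = 26 (giving 1326).
Largest index with value ≤ 3916: n = 44 (giving 3828).
Indices 26 through 44: 19 terms.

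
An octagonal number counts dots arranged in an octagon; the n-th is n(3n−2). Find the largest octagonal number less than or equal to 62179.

61920

Solve n(3n−2) ≤ 62179 for integer n.
n = 144 gives 61920 ≤ 62179, while n = 145 gives 62785 > 62179; so the answer is 61920.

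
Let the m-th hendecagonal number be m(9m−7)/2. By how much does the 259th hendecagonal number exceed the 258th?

Consecutive hendecagonal numbers differ by 9n − 8: here 9·259 − 8 = 2323.

2323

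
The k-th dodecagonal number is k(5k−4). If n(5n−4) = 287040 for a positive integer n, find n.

240

Set n(5n−4) = 287040, giving 5n² − 4n − 287040 = 0.
The discriminant is 16 + 20·287040 = 5740816, and √5740816 = 2396.
So n = (4 + 2396) / 10 = 2400/10 = 240.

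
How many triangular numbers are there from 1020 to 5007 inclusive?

The n-th triangular number is n(n+1)/2.
Smallest index with value ≥ 1020: n = 45 (giving 1035).
Largest index with value ≤ 5007: n = 99 (giving 4950).
Indices 45 through 99: 55 terms.

55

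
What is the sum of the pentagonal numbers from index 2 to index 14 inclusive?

1469

Σ i(3i−1)/2 = (3Σi² − Σi) / 2 over i = 2..14.
Σi = 105 − 1 = 104 and Σi² = 1015 − 1 = 1014.
(3·1014 − 1·104) / 2 = 2938/2 = 1469.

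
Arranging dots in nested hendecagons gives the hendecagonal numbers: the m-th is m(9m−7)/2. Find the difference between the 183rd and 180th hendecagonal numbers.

183·(9·183 − 7)/2 = 150060 and 180·(9·180 − 7)/2 = 145170.
Difference: 150060 − 145170 = 4890.

4890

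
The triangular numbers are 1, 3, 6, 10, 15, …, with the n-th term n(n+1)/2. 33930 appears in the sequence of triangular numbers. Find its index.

Set n(n+1)/2 = 33930, giving n² + n − 67860 = 0.
The discriminant is 1 + 8·33930 = 271441, and √271441 = 521.
So n = (-1 + 521) / 2 = 520/2 = 260.

260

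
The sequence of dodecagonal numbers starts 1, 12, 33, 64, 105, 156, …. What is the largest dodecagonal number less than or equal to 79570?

78876

Solve n(5n−4) ≤ 79570 for integer n.
n = 126 gives 78876 ≤ 79570, while n = 127 gives 80137 > 79570; so the answer is 78876.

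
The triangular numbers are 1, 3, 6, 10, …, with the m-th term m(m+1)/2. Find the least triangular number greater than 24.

28

Solve n(n+1)/2 > 24 for integer n.
The largest n with value ≤ 24 is 6 (since 21 ≤ 24 < 28), so the first above is n = 7, value 28.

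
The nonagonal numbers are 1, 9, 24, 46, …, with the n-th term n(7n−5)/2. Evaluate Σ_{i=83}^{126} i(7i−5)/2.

Σ i(7i−5)/2 = (7Σi² − 5Σi) / 2 over i = 83..126.
Σi = 8001 − 3403 = 4598 and Σi² = 674751 − 187165 = 487586.
(7·487586 − 5·4598) / 2 = 3390112/2 = 1695056.

1695056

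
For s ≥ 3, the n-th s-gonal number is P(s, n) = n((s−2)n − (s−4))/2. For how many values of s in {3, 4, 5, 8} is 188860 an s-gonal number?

1

s = 3: P(3, 614) = 188805 and P(3, 615) = 189420; 188860 is not s-gonal.
s = 4: P(4, 434) = 188356 and P(4, 435) = 189225; 188860 is not s-gonal.
s = 5: P(5, 355) = 188860. ✓
s = 8: P(8, 251) = 188501 and P(8, 252) = 190008; 188860 is not s-gonal.
Hits: s ∈ {5} → 1.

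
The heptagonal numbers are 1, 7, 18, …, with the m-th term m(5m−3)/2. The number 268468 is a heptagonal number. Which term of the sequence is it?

Set n(5n−3)/2 = 268468, giving 5n² − 3n − 536936 = 0.
So n = (3 + 3277) / 10 = 3280/10 = 328.
Check: 328·(5·328 − 3)/2 = 268468. ✓

328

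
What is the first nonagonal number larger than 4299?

4446

Solve n(7n−5)/2 > 4299 for integer n.
The largest n with value ≤ 4299 is 35 (since 4200 ≤ 4299 < 4446), so the first above is n = 36, value 4446.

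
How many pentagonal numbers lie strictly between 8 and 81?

The n-th pentagonal number is n(3n−1)/2.
Smallest index with value > 8: n = 3 (giving 12).
Largest index with value < 81: n = 7 (giving 70).
Indices 3 through 7: 5 terms.

5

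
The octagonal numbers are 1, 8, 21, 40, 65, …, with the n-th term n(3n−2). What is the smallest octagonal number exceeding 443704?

443905

Solve n(3n−2) > 443704 for integer n.
The largest n with value ≤ 443704 is 384 (since 441600 ≤ 443704 < 443905), so the first above is n = 385, value 443905.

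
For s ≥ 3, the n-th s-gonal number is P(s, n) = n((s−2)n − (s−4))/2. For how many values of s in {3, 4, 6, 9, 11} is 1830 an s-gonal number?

s = 3: P(3, 60) = 1830. ✓
s = 4: P(4, 42) = 1764 and P(4, 43) = 1849; 1830 is not s-gonal.
s = 6: P(6, 30) = 1770 and P(6, 31) = 1891; 1830 is not s-gonal.
s = 9: P(9, 23) = 1794 and P(9, 24) = 1956; 1830 is not s-gonal.
s = 11: P(11, 20) = 1730 and P(11, 21) = 1911; 1830 is not s-gonal.
Hits: s ∈ {3} → 1.

1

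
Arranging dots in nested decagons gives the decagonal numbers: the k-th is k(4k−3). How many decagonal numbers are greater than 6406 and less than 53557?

76

The n-th decagonal number is n(4n−3).
Smallest index with value > 6406: n = 41 (giving 6601).
Largest index with value < 53557: n = 116 (giving 53476).
Indices 41 through 116: 76 terms.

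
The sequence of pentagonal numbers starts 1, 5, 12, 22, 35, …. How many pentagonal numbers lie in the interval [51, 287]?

The n-th pentagonal number is n(3n−1)/2.
Smallest index with value ≥ 51: n = 6 (giving 51).
Largest index with value ≤ 287: n = 14 (giving 287).
Indices 6 through 14: 9 terms.

9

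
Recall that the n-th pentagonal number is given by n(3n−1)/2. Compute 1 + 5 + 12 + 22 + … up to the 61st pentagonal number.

Σ i(3i−1)/2 = (3Σi² − Σi) / 2 over i = 1..61.
Σi = 1891 and Σi² = 77531.
(3·77531 − 1·1891) / 2 = 230702/2 = 115351.

115351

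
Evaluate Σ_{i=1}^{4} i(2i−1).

50

Σ i(2i−1) = 2Σi² − Σi over i = 1..4.
Σi = 10 and Σi² = 30.
2·30 − 1·10 = 50.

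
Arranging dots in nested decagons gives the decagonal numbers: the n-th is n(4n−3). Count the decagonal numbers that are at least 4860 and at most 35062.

59

The n-th decagonal number is n(4n−3).
Smallest index with value ≥ 4860: n = 36 (giving 5076).
Largest index with value ≤ 35062: n = 94 (giving 35062).
Indices 36 through 94: 59 terms.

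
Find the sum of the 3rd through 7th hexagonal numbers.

245

Σ i(2i−1) = 2Σi² − Σi over i = 3..7.
Σi = 28 − 3 = 25 and Σi² = 140 − 5 = 135.
2·135 − 1·25 = 245.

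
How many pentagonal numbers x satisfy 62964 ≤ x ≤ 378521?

The n-th pentagonal number is n(3n−1)/2.
Smallest index with value ≥ 62964: n = 206 (giving 63551).
Largest index with value ≤ 378521: n = 502 (giving 377755).
Indices 206 through 502: 297 terms.

297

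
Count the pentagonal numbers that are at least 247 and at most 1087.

15

The n-th pentagonal number is n(3n−1)/2.
Smallest index with value ≥ 247: n = 13 (giving 247).
Largest index with value ≤ 1087: n = 27 (giving 1080).
Indices 13 through 27: 15 terms.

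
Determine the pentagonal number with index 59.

The 59th pentagonal number is n(3n−1)/2 with n = 59.
59·(3·59 − 1)/2 = 59·176/2 = 59·88 = 5192.

5192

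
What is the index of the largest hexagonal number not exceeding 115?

7

Solve n(2n−1) ≤ 115 for integer n.
n = 7 gives 91 ≤ 115, while n = 8 gives 120 > 115; so the answer is index 7.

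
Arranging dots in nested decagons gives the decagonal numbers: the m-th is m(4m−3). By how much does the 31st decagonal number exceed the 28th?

31·(4·31 − 3) = 3751 and 28·(4·28 − 3) = 3052.
Difference: 3751 − 3052 = 699.

699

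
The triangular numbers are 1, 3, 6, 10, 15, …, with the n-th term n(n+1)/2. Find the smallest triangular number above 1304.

1326

Solve n(n+1)/2 > 1304 for integer n.
The largest n with value ≤ 1304 is 50 (since 1275 ≤ 1304 < 1326), so the first above is n = 51, value 1326.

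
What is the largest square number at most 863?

Solve n² ≤ 863 for integer n.
n = 29 gives 841 ≤ 863, while n = 30 gives 900 > 863; so the answer is 841.

841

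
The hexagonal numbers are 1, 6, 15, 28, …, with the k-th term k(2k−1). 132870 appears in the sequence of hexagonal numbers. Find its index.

258

Set n(2n−1) = 132870, giving 2n² − n − 132870 = 0.
The discriminant is 1 + 8·132870 = 1062961, and √1062961 = 1031.
So n = (1 + 1031) / 4 = 1032/4 = 258.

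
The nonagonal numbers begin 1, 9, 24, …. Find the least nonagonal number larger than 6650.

Solve n(7n−5)/2 > 6650 for integer n.
The largest n with value ≤ 6650 is 43 (since 6364 ≤ 6650 < 6666), so the first above is n = 44, value 6666.

6666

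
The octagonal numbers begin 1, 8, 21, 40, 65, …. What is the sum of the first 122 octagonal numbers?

Σ i(3i−2) = 3Σi² − 2Σi over i = 1..122.
Σi = 7503 and Σi² = 612745.
3·612745 − 2·7503 = 1823229.

1823229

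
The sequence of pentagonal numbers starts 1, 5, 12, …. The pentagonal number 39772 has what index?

163

Set n(3n−1)/2 = 39772, giving 3n² − n − 79544 = 0.
So n = (1 + 977) / 6 = 978/6 = 163.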